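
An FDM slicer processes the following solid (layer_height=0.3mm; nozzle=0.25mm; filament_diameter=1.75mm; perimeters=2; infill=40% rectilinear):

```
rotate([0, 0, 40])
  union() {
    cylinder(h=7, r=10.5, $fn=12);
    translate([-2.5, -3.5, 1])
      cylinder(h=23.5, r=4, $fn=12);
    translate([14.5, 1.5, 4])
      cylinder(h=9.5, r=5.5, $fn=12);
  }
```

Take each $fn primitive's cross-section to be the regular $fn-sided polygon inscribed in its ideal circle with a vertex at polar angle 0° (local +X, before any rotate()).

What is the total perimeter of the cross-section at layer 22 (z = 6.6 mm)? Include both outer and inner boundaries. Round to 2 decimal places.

At z = 6.6 mm: the r=10.5 cylinder contributes a regular 12-gon of circumradius 10.5 (perimeter = 2·12·10.500·sin(180°/12) = 65.22 mm); the r=4 cylinder at (-2.5, -3.5) gives a regular 12-gon of circumradius 4 (constant along its height) (perimeter = 2·12·4.000·sin(180°/12) = 24.85 mm); the r=5.5 cylinder at (14.5, 1.5) contributes a regular 12-gon of circumradius 5.5 (perimeter = 2·12·5.500·sin(180°/12) = 34.16 mm); Taking the union: the regions partially overlap (shared area 51.80 mm²), so the edge portions inside another operand are dropped and the merged outline is re-measured after clipping — boundary = 88.62 mm; (rotated 40° about Z; rotation is an isometry so areas/perimeters/island counts are preserved). Overall, the cross-section is a single solid region. Total boundary length (outer) = 88.62 mm.

88.62 mm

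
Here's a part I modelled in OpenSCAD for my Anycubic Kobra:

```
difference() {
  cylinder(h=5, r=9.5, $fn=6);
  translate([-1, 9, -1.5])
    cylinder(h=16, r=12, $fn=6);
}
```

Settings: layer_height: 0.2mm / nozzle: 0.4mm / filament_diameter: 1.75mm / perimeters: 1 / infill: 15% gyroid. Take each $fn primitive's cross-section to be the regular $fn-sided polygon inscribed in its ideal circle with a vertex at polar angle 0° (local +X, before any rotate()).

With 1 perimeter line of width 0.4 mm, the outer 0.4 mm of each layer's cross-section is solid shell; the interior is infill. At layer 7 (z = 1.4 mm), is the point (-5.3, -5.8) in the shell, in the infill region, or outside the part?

At z = 1.4 mm: the cylinder: section is a regular 6-gon, circumradius r=9.5; the r=12 cylinder at (-1, 9) contributes a regular 6-gon of circumradius 12; Taking the first minus the rest: starting from the r=9.5 cylinder, the r=12 cylinder at (-1, 9) partially overlaps it — only the 127.90 mm² overlap (of its 374.12 mm²) is removed, clipping the outline — 1 connected region. Overall, the cross-section is a single solid region. The nearest boundary edge runs (-4.75, -8.23)→(-9.50, 0.00); distance from the point to it = 0.74 mm. The point is inside the cross-section and 0.74 mm from the nearest boundary — more than the 0.4 mm shell width (1 × 0.4), so it's in the infill interior.

infill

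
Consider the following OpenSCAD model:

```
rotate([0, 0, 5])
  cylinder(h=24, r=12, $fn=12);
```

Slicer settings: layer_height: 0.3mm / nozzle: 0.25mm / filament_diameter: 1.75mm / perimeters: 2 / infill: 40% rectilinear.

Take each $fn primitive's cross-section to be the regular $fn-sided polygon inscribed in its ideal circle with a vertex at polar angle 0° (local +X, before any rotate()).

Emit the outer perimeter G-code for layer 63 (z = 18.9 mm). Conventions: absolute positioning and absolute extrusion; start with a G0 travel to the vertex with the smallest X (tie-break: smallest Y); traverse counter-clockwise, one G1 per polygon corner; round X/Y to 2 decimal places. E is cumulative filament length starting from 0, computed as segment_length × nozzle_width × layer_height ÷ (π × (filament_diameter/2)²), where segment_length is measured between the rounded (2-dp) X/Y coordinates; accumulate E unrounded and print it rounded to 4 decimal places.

At z = 18.9 mm: the cylinder: section is a regular 12-gon, circumradius r=12; (rotated 5° about Z; rotation is an isometry so areas/perimeters/island counts are preserved). The outline is a single polygon with 12 vertices. Extrusion per mm of travel: 0.25 × 0.3 / (π × 0.875²) = 0.031181. Accumulating E over each segment gives final E = 2.3241.

G0 X-11.95 Y-1.05 Z18.90
G1 X-9.83 Y-6.88 E0.1934
G1 X-5.07 Y-10.88 E0.3873
G1 X1.05 Y-11.95 E0.5810
G1 X6.88 Y-9.83 E0.7745
G1 X10.88 Y-5.07 E0.9683
G1 X11.95 Y1.05 E1.1621
G1 X9.83 Y6.88 E1.3555
G1 X5.07 Y10.88 E1.5494
G1 X-1.05 Y11.95 E1.7431
G1 X-6.88 Y9.83 E1.9365
G1 X-10.88 Y5.07 E2.1304
G1 X-11.95 Y-1.05 E2.3241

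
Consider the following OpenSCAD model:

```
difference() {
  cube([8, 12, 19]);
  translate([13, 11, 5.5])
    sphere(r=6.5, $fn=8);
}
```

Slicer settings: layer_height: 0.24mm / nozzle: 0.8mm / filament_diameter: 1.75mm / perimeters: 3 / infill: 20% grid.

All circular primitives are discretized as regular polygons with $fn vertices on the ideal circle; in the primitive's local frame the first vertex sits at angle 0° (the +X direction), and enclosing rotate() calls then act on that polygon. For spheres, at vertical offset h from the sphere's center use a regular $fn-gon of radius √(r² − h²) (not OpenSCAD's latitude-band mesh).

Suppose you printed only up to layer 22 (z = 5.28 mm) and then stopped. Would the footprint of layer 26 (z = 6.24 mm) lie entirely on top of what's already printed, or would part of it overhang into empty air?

entirely on top

Compare the two slices. At z = 5.28: the cube (footprint 8×12) is included at this height (area 96.00 mm²); the sphere at (13, 11): section is a regular 8-gon, circumradius = √(r²−h²) = √(6.5²−0.22²) = 6.496 (area = (8/2)·6.496²·sin(360°/8) = 119.36 mm²); Taking the first minus the rest: starting from the 8×12 cube (96.00 mm²), the r=6.5 sphere at (13, 11) partially overlaps it — only the 3.99 mm² overlap (of its 119.36 mm²) is removed, clipping the outline — area = 92.01 mm². At z = 6.24: the 8×12 cube contributes its full rectangle (area 96.00 mm²); the r=6.5 sphere at (13, 11) contributes a regular 8-gon of circumradius √(6.5²−0.74²) = 6.458 (area = (8/2)·6.458²·sin(360°/8) = 117.95 mm²); After the difference (first − rest): starting from the 8×12 cube (96.00 mm²), the r=6.5 sphere at (13, 11) partially overlaps it — only the 3.82 mm² overlap (of its 117.95 mm²) is removed, clipping the outline — area = 92.18 mm². Checking containment: the cross-section at z = 6.24 is a subset of the cross-section at z = 5.28.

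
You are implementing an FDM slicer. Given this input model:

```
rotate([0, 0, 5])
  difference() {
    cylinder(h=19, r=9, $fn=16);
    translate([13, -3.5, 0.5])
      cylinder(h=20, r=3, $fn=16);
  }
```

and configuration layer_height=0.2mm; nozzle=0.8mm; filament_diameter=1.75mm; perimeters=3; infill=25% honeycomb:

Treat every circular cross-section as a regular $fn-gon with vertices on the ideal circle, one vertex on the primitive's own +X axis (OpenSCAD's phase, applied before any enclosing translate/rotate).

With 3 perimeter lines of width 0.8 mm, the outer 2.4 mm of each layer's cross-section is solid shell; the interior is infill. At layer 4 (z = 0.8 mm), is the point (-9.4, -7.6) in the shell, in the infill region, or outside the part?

outside

At z = 0.8 mm: the r=9 cylinder contributes a regular 16-gon of circumradius 9; the r=3 cylinder at (13, -3.5) contributes a regular 16-gon of circumradius 3; Taking the first minus the rest: starting from the r=9 cylinder, the r=3 cylinder at (13, -3.5) misses the remaining region (no effect) — 1 connected region; (whole slice rotated 5° about Z — lengths, areas and connectivity unchanged). Overall, the cross-section is a single solid region. Undo the 5° rotation: the query point maps to (-10.027, -6.752) in the un-rotated model frame. The nearest boundary edge runs (-6.36, -6.36)→(-8.31, -3.44); distance from the point to it = 3.26 mm. The point is not inside any of the regions above, so it lies outside the cross-section (3.26 mm from the nearest boundary).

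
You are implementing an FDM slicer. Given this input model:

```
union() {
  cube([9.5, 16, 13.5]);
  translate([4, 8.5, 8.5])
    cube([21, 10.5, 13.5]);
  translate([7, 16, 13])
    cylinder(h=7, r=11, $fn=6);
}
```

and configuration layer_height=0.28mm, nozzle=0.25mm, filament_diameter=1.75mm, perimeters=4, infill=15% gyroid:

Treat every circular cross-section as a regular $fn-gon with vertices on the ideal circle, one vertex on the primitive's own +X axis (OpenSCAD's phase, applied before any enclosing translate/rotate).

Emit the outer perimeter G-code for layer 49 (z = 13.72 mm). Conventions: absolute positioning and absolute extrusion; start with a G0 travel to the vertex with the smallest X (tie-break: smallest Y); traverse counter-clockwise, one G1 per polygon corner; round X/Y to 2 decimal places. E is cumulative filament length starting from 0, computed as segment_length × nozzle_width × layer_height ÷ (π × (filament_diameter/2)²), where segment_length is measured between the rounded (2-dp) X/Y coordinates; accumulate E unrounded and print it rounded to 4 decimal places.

At z = 13.72 mm: the cube is not intersected at this z (z outside [0, 13.5]); the cube at (4, 8.5) is present — its section is the full 21×10.5 rectangle; the cylinder at (7, 16): section is a regular 6-gon, circumradius r=11; Combining (union): the regions partially overlap (shared area 128.16 mm²), so overlapping operands fuse into one piece — 1 connected region. The outline is a single polygon with 9 vertices. Extrusion per mm of travel: 0.25 × 0.28 / (π × 0.875²) = 0.029103. Accumulating E over each segment gives final E = 2.4577.

G0 X-4.00 Y16.00 Z13.72
G1 X1.50 Y6.47 E0.3202
G1 X12.50 Y6.47 E0.6404
G1 X13.67 Y8.50 E0.7085
G1 X25.00 Y8.50 E1.0383
G1 X25.00 Y19.00 E1.3438
G1 X16.27 Y19.00 E1.5979
G1 X12.50 Y25.53 E1.8174
G1 X1.50 Y25.53 E2.1375
G1 X-4.00 Y16.00 E2.4577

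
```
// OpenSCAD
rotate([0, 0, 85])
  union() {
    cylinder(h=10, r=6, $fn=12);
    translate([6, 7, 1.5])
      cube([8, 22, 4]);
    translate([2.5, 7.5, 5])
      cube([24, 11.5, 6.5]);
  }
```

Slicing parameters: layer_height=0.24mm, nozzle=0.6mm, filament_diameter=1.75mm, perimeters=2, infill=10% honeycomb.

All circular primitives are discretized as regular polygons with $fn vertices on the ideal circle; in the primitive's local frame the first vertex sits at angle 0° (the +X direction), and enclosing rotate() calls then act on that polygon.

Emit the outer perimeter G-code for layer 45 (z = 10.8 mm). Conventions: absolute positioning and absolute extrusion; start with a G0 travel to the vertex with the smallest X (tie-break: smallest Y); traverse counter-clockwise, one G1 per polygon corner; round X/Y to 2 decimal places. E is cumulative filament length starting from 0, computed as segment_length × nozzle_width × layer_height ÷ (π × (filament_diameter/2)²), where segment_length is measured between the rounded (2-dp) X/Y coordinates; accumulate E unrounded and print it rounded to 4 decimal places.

G0 X-18.71 Y4.15 Z10.80
G1 X-7.25 Y3.14 E0.6887
G1 X-5.16 Y27.05 E2.1257
G1 X-16.62 Y28.06 E2.8144
G1 X-18.71 Y4.15 E4.2513

At z = 10.8 mm: the cylinder does not reach this height (z outside [0, 10]); the cube at (6, 7) does not reach this height (z outside [1.5, 5.5]); the cube at (2.5, 7.5) is present — its section is the full 24×11.5 rectangle; Taking the union: only the 24×11.5 cube at (2.5, 7.5) is present, so the union is just that shape — 1 connected region; (whole slice rotated 85° about Z — lengths, areas and connectivity unchanged). The outline is a single polygon with 4 vertices. Extrusion per mm of travel: 0.6 × 0.24 / (π × 0.875²) = 0.059868. Accumulating E over each segment gives final E = 4.2513.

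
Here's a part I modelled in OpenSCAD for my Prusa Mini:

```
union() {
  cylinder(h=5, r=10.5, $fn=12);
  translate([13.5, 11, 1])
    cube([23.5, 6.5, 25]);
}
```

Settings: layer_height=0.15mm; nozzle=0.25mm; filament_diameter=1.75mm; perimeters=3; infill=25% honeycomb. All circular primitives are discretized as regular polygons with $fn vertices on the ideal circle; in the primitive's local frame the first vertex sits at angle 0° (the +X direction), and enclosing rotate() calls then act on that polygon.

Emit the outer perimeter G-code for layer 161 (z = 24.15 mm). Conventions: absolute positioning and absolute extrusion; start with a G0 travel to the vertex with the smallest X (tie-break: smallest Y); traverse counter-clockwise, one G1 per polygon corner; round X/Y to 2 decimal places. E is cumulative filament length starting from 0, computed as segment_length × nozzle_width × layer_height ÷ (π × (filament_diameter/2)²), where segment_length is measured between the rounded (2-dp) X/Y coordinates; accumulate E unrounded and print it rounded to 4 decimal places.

At z = 24.15 mm: the cylinder does not reach this height (z outside [0, 5]); the 23.5×6.5 cube at (13.5, 11) contributes its full rectangle; Taking the union: only the 23.5×6.5 cube at (13.5, 11) is present, so the union is just that shape — 1 connected region. The outline is a single polygon with 4 vertices. Extrusion per mm of travel: 0.25 × 0.15 / (π × 0.875²) = 0.015591. Accumulating E over each segment gives final E = 0.9354.

G0 X13.50 Y11.00 Z24.15
G1 X37.00 Y11.00 E0.3664
G1 X37.00 Y17.50 E0.4677
G1 X13.50 Y17.50 E0.8341
G1 X13.50 Y11.00 E0.9354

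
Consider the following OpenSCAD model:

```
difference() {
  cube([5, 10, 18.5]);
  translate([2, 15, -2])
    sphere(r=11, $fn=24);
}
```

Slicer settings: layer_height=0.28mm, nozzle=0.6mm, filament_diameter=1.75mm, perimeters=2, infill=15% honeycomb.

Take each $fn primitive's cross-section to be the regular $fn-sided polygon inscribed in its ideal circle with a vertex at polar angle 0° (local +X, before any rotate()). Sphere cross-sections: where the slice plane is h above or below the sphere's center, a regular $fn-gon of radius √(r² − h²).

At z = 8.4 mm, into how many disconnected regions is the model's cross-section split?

At z = 8.4 mm: the cube is present — its section is the full 5×10 rectangle; the r=11 sphere at (2, 15) slices to a regular 24-gon of circumradius 3.583 (√(r²−h²) with h=10.4 from center); Taking the first minus the rest: starting from the 5×10 cube, the r=11 sphere at (2, 15) misses the remaining region (no effect) — 1 connected region. The result has 1 disconnected region.

1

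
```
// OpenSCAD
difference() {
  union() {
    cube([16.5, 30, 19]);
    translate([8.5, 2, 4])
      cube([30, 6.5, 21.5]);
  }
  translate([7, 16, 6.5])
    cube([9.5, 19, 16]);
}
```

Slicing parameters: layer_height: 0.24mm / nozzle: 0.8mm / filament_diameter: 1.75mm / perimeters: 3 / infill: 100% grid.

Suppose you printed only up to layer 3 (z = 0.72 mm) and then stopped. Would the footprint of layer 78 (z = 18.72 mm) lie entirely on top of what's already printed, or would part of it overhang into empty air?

part overhangs

Compare the two slices. At z = 0.72: the cube is present — its section is the full 16.5×30 rectangle (area 495.00 mm²); the cube at (8.5, 2) is absent (z outside [4, 25.5]); Taking the union: only the 16.5×30 cube is present, so the union is just that shape — area = 495.00 mm²; the cube at (7, 16) does not reach this height (z outside [6.5, 22.5]); Subtracting the remaining from the first: none of the subtracted shapes is present at this height, so that combined region is unchanged — area = 495.00 mm². At z = 18.72: the cube is present — its section is the full 16.5×30 rectangle (area 495.00 mm²); the 30×6.5 cube at (8.5, 2) contributes its full rectangle (area 195.00 mm²); Merging all regions: the regions partially overlap — summed areas 690.00 mm² minus the doubly-counted overlap 52.00 mm² gives 638.00 mm² — area = 638.00 mm²; the cube at (7, 16) (footprint 9.5×19) is included at this height (area 180.50 mm²); Taking the first minus the rest: starting from the result so far (638.00 mm²), the 9.5×19 cube at (7, 16) partially overlaps it — only the 133.00 mm² overlap (of its 180.50 mm²) is removed, clipping the outline — area = 505.00 mm². Checking containment: at z = 18.72 the cross-section extends beyond the z = 0.72 cross-section by about 143.00 mm².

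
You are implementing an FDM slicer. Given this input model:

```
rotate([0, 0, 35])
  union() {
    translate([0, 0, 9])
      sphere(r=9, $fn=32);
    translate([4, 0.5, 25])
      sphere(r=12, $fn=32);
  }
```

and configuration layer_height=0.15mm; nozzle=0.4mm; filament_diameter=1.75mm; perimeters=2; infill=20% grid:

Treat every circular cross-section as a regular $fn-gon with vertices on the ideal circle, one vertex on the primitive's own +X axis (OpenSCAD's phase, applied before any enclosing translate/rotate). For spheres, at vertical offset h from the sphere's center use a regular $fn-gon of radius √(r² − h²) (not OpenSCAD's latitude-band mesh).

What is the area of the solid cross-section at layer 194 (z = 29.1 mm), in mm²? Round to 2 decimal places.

At z = 29.1 mm: the sphere is absent (|z−center|=20.100 > r=9); the r=12 sphere at (4, 0.5) contributes a regular 32-gon of circumradius √(12²−4.1²) = 11.278 (area = (32/2)·11.278²·sin(360°/32) = 397.02 mm²); Combining (union): only the r=12 sphere at (4, 0.5) is present, so the union is just that shape — area = 397.02 mm²; (rotated 35° about Z; rotation is an isometry so areas/perimeters/island counts are preserved). Overall, the cross-section is a single solid region. Net area = 397.02 mm².

397.02 mm²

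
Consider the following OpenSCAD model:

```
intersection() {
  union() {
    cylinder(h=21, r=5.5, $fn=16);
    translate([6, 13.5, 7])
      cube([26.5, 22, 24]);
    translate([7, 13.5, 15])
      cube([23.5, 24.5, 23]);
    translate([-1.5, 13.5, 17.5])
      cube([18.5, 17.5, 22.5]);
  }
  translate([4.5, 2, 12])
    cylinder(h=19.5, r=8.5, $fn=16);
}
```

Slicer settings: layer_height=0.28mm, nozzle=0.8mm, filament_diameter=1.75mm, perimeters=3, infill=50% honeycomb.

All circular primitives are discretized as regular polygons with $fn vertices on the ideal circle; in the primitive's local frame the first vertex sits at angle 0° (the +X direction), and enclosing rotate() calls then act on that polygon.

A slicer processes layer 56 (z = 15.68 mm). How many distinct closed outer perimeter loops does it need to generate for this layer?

At z = 15.68 mm: the r=5.5 cylinder contributes a regular 16-gon of circumradius 5.5; the 26.5×22 cube at (6, 13.5) contributes its full rectangle; the cube at (7, 13.5) (footprint 23.5×24.5) is included at this height; the cube at (-1.5, 13.5) does not reach this height (z outside [17.5, 40]); Combining (union): the regions partially overlap (shared area 517.00 mm²), so overlapping operands fuse into one piece — 2 connected regions; the cylinder at (4.5, 2): section is a regular 16-gon, circumradius r=8.5; After intersecting: the r=8.5 cylinder at (4.5, 2) partially overlaps that combined region; clipping to the common part keeps 76.79 mm² — 1 connected region. The result has 1 disconnected region.

1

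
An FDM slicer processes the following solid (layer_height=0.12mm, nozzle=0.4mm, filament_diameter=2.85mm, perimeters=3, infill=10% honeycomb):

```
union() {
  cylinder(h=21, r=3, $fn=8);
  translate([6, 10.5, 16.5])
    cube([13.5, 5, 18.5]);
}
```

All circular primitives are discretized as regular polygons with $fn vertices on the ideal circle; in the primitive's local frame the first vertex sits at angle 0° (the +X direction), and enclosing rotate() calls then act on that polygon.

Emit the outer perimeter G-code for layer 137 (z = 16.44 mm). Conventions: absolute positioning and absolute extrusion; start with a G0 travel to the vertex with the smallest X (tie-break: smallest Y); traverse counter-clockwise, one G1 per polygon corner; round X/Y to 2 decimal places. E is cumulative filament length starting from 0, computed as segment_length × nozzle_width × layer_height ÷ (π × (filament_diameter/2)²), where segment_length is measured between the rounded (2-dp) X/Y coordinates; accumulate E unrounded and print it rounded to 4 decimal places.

G0 X-3.00 Y0.00 Z16.44
G1 X-2.12 Y-2.12 E0.0173
G1 X0.00 Y-3.00 E0.0345
G1 X2.12 Y-2.12 E0.0518
G1 X3.00 Y0.00 E0.0691
G1 X2.12 Y2.12 E0.0864
G1 X0.00 Y3.00 E0.1036
G1 X-2.12 Y2.12 E0.1209
G1 X-3.00 Y0.00 E0.1382

At z = 16.44 mm: the r=3 cylinder gives a regular 8-gon of circumradius 3 (constant along its height); the cube at (6, 10.5) is absent (z outside [16.5, 35]); Merging all regions: only the r=3 cylinder is present, so the union is just that shape — 1 connected region. The outline is a single polygon with 8 vertices. Extrusion per mm of travel: 0.4 × 0.12 / (π × 1.425²) = 0.007524. Accumulating E over each segment gives final E = 0.1382.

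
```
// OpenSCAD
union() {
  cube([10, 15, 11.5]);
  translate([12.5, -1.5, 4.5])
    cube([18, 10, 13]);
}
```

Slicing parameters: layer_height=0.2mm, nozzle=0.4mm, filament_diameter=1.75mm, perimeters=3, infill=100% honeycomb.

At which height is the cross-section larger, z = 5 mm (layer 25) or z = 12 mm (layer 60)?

layer 25 (z = 5 mm)

Layer 25 (z = 5): the cube is present — its section is the full 10×15 rectangle (area 150.00 mm²); the cube at (12.5, -1.5) is present — its section is the full 18×10 rectangle (area 180.00 mm²); Merging all regions: the 2 present regions are separate (no shared area or edge), so areas and boundary lengths simply add and each stays a separate island — area = 330.00 mm². So its area = 330.00 mm². Layer 60 (z = 12): the cube does not reach this height (z outside [0, 11.5]); the 18×10 cube at (12.5, -1.5) contributes its full rectangle (area 180.00 mm²); Merging all regions: only the 18×10 cube at (12.5, -1.5) is present, so the union is just that shape — area = 180.00 mm². So its area = 180.00 mm². Layer 25 is larger (330.00 vs 180.00 mm²).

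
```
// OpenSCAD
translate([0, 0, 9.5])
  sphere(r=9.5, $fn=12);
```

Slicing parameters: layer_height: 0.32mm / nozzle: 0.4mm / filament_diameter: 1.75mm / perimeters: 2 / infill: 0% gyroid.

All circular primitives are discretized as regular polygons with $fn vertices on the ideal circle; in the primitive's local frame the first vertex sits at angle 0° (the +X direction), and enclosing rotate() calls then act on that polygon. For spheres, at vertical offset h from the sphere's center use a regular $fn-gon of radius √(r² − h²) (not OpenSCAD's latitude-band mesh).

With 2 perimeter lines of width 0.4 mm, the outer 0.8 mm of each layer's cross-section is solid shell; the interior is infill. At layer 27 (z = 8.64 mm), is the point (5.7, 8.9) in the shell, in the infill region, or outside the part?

outside

At z = 8.64 mm: the r=9.5 sphere contributes a regular 12-gon of circumradius √(9.5²−0.86²) = 9.461. Overall, the cross-section is a single solid region. The nearest boundary edge runs (8.19, 4.73)→(4.73, 8.19); distance from the point to it = 1.19 mm. The point is not inside any of the regions above, so it lies outside the cross-section (1.19 mm from the nearest boundary).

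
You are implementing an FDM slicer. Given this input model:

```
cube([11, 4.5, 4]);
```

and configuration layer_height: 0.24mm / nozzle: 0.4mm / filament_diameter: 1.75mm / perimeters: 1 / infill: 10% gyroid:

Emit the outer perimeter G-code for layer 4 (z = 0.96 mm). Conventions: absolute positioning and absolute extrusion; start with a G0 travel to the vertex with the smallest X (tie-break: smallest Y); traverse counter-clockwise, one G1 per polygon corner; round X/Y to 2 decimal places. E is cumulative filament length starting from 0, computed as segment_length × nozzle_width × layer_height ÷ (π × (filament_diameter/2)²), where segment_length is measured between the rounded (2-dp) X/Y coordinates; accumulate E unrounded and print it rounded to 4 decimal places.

At z = 0.96 mm: the cube (footprint 11×4.5) is included at this height. The outline is a single polygon with 4 vertices. Extrusion per mm of travel: 0.4 × 0.24 / (π × 0.875²) = 0.039912. Accumulating E over each segment gives final E = 1.2373.

G0 X0.00 Y0.00 Z0.96
G1 X11.00 Y0.00 E0.4390
G1 X11.00 Y4.50 E0.6186
G1 X0.00 Y4.50 E1.0577
G1 X0.00 Y0.00 E1.2373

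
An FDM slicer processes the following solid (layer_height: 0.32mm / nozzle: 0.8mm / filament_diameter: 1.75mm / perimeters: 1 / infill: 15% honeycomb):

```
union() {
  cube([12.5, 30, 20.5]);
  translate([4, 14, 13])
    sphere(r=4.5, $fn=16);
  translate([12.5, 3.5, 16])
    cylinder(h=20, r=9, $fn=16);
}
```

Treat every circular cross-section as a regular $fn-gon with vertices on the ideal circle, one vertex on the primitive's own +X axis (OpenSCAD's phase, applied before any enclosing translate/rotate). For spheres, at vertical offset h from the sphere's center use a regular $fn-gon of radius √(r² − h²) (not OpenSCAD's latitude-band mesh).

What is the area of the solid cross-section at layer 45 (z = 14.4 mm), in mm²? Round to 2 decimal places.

At z = 14.4 mm: the cube is present — its section is the full 12.5×30 rectangle (area 375.00 mm²); the r=4.5 sphere at (4, 14) contributes a regular 16-gon of circumradius √(4.5²−1.4²) = 4.277 (area = (16/2)·4.277²·sin(360°/16) = 55.99 mm²); the cylinder at (12.5, 3.5) is absent (z outside [16, 36]); Taking the union: the regions partially overlap — summed areas 430.99 mm² minus the doubly-counted overlap 55.61 mm² gives 375.38 mm² — area = 375.38 mm². Overall, the cross-section is a single solid region. Net area = 375.38 mm².

375.38 mm²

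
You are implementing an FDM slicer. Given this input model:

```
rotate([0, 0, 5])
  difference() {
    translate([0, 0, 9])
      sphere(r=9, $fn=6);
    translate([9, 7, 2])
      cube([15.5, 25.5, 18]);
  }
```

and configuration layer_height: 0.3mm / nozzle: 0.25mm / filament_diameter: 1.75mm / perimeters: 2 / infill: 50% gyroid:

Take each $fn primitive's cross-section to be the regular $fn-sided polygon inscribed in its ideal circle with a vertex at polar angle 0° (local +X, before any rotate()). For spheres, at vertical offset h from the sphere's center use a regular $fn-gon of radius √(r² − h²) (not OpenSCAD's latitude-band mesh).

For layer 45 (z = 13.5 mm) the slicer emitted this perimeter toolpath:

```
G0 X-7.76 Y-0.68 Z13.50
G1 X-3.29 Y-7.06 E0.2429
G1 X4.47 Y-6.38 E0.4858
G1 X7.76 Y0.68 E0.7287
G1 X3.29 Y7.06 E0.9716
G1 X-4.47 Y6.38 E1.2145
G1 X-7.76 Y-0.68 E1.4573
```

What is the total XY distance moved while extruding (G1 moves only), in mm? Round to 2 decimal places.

Sum the Euclidean lengths of each G1 segment: total = 46.74 mm.

46.74 mm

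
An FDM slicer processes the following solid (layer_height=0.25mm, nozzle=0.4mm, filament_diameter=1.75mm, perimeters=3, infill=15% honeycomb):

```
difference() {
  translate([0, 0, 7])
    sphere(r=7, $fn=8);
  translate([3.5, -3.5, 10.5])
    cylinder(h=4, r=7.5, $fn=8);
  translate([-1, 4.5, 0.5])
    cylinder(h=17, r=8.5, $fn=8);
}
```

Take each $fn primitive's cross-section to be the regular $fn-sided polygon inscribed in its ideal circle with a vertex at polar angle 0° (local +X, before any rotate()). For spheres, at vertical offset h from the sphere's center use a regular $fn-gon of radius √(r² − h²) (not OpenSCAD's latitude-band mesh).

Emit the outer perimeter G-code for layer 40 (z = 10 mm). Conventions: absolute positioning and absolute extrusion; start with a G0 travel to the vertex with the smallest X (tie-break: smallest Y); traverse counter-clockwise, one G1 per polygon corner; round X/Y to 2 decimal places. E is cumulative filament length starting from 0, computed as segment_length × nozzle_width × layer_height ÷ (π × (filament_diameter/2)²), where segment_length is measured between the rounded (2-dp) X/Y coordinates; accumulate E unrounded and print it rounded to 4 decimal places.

At z = 10 mm: the r=7 sphere contributes a regular 8-gon of circumradius √(7²−3²) = 6.325; the cylinder at (3.5, -3.5) does not reach this height (z outside [10.5, 14.5]); the cylinder at (-1, 4.5): section is a regular 8-gon, circumradius r=8.5; Subtracting the remaining from the first: starting from the r=7 sphere, the r=8.5 cylinder at (-1, 4.5) partially overlaps it — only the 87.94 mm² overlap (of its 204.35 mm²) is removed, clipping the outline — 1 connected region. The outline is a single polygon with 8 vertices. Extrusion per mm of travel: 0.4 × 0.25 / (π × 0.875²) = 0.041575. Accumulating E over each segment gives final E = 1.3193.

G0 X-5.43 Y-2.17 Z10.00
G1 X-4.47 Y-4.47 E0.1036
G1 X0.00 Y-6.32 E0.3047
G1 X4.47 Y-4.47 E0.5059
G1 X6.32 Y0.00 E0.7070
G1 X5.98 Y0.83 E0.7443
G1 X5.01 Y-1.51 E0.8496
G1 X-1.00 Y-4.00 E1.1201
G1 X-5.43 Y-2.17 E1.3193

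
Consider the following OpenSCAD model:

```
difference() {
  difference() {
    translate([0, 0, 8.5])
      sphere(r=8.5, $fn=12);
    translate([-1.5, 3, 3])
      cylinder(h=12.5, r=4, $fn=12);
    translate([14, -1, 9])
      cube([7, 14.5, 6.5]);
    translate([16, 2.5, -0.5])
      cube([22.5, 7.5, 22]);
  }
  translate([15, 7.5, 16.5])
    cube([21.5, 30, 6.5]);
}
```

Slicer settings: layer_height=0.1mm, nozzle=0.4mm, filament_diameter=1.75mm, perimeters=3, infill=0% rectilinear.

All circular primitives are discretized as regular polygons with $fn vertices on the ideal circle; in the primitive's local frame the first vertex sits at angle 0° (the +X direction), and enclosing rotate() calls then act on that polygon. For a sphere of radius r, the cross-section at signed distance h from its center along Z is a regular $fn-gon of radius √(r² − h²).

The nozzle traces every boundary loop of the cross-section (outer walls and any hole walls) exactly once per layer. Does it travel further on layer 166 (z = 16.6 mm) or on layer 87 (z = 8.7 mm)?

Layer 166 (z = 16.6): the sphere: section is a regular 12-gon, circumradius = √(r²−h²) = √(8.5²−8.1²) = 2.577 (perimeter = 2·12·2.577·sin(180°/12) = 16.01 mm); the cylinder at (-1.5, 3) is not intersected at this z (z outside [3, 15.5]); the cube at (14, -1) is absent (z outside [9, 15.5]); the cube at (16, 2.5) is present — its section is the full 22.5×7.5 rectangle (perimeter 60.00 mm); Taking the first minus the rest: starting from the r=8.5 sphere, the 22.5×7.5 cube at (16, 2.5) misses the remaining region (no effect) — boundary = 16.01 mm; the cube at (15, 7.5) is present — its section is the full 21.5×30 rectangle (perimeter 103.00 mm); Taking the first minus the rest: starting from the result so far, the 21.5×30 cube at (15, 7.5) misses the remaining region (no effect) — boundary = 16.01 mm. So its perimeter = 16.01 mm. Layer 87 (z = 8.7): the sphere: section is a regular 12-gon, circumradius = √(r²−h²) = √(8.5²−0.2²) = 8.498 (perimeter = 2·12·8.498·sin(180°/12) = 52.78 mm); the r=4 cylinder at (-1.5, 3) gives a regular 12-gon of circumradius 4 (constant along its height) (perimeter = 2·12·4.000·sin(180°/12) = 24.85 mm); the cube at (14, -1) is not intersected at this z (z outside [9, 15.5]); the 22.5×7.5 cube at (16, 2.5) contributes its full rectangle (perimeter 60.00 mm); After the difference (first − rest): starting from the r=8.5 sphere, the r=4 cylinder at (-1.5, 3) lies wholly inside it (removes its full 48.00 mm² and its 24.85 mm outline becomes a hole wall); the 22.5×7.5 cube at (16, 2.5) misses the remaining region (no effect) — boundary (outer + 1 inner loop) = 77.63 mm; the cube at (15, 7.5) is absent (z outside [16.5, 23]); Subtracting the remaining from the first: none of the subtracted shapes is present at this height, so that combined region is unchanged — boundary (outer + 1 inner loop) = 77.63 mm. So its perimeter = 77.63 mm. Layer 87 is larger (77.63 vs 16.01 mm).

layer 87 (z = 8.7 mm)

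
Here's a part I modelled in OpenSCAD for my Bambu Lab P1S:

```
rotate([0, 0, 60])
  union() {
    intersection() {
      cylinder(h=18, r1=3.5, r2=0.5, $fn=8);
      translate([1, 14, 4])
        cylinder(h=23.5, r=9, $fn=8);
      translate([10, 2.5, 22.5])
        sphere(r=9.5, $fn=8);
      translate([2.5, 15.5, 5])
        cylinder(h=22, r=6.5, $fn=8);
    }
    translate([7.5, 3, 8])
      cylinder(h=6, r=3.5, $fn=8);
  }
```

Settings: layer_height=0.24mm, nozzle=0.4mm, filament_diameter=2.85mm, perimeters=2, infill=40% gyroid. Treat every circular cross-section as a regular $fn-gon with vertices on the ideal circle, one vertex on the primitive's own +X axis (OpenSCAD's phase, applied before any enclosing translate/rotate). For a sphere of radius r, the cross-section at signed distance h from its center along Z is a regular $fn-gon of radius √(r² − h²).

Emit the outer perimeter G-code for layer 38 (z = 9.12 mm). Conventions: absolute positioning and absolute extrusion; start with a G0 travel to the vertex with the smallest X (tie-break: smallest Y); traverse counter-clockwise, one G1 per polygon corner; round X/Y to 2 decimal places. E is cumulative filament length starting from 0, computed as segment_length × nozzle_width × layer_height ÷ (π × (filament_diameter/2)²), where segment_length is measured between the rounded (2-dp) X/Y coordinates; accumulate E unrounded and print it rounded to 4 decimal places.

At z = 9.12 mm: the cone: at t=0.507 of its height the radius interpolates to r₁+(r₂−r₁)t = 1.980, giving a regular 8-gon of that circumradius; the r=9 cylinder at (1, 14) gives a regular 8-gon of circumradius 9 (constant along its height); the sphere at (10, 2.5) is not intersected at this z (|z−center|=13.380 > r=9.5); the r=6.5 cylinder at (2.5, 15.5) contributes a regular 8-gon of circumradius 6.5; Keeping only the common overlap: at least one operand is absent at this height, so nothing remains; the cylinder at (7.5, 3): section is a regular 8-gon, circumradius r=3.5; Combining (union): only the r=3.5 cylinder at (7.5, 3) is present, so the union is just that shape — 1 connected region; (rotated 60° about Z; rotation is an isometry so areas/perimeters/island counts are preserved). The outline is a single polygon with 8 vertices. Extrusion per mm of travel: 0.4 × 0.24 / (π × 1.425²) = 0.015048. Accumulating E over each segment gives final E = 0.3226.

G0 X-2.23 Y7.09 Z9.12
G1 X-0.60 Y4.96 E0.0404
G1 X2.06 Y4.61 E0.0807
G1 X4.18 Y6.25 E0.1211
G1 X4.53 Y8.90 E0.1613
G1 X2.90 Y11.03 E0.2017
G1 X0.25 Y11.38 E0.2419
G1 X-1.88 Y9.75 E0.2822
G1 X-2.23 Y7.09 E0.3226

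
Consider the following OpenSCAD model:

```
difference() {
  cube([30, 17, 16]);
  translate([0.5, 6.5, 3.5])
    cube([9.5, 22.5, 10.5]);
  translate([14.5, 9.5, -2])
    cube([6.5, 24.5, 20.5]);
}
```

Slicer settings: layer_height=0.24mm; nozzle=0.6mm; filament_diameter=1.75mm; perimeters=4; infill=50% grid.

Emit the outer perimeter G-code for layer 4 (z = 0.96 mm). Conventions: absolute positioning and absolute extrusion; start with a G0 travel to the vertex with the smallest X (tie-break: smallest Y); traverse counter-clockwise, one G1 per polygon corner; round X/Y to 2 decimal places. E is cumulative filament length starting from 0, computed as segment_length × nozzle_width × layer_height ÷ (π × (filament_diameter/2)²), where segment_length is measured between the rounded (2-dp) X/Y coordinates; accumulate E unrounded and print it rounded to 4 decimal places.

At z = 0.96 mm: the 30×17 cube contributes its full rectangle; the cube at (0.5, 6.5) is absent (z outside [3.5, 14]); the 6.5×24.5 cube at (14.5, 9.5) contributes its full rectangle; Subtracting the remaining from the first: starting from the 30×17 cube, the 6.5×24.5 cube at (14.5, 9.5) partially overlaps it — only the 48.75 mm² overlap (of its 159.25 mm²) is removed, clipping the outline — 1 connected region. The outline is a single polygon with 8 vertices. Extrusion per mm of travel: 0.6 × 0.24 / (π × 0.875²) = 0.059868. Accumulating E over each segment gives final E = 6.5256.

G0 X0.00 Y0.00 Z0.96
G1 X30.00 Y0.00 E1.7960
G1 X30.00 Y17.00 E2.8138
G1 X21.00 Y17.00 E3.3526
G1 X21.00 Y9.50 E3.8016
G1 X14.50 Y9.50 E4.1908
G1 X14.50 Y17.00 E4.6398
G1 X0.00 Y17.00 E5.5079
G1 X0.00 Y0.00 E6.5256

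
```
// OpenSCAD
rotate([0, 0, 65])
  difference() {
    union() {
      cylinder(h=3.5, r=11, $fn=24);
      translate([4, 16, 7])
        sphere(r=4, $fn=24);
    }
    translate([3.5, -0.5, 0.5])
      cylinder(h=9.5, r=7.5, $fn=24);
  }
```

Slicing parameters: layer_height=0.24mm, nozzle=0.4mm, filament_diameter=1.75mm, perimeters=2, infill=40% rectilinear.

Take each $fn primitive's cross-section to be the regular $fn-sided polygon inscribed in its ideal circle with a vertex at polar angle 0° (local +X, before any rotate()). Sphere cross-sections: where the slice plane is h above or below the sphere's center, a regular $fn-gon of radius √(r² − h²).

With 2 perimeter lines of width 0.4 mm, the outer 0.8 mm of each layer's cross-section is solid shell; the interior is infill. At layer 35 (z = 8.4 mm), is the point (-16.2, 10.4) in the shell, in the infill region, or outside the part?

At z = 8.4 mm: the cylinder is not intersected at this z (z outside [0, 3.5]); the r=4 sphere at (4, 16) slices to a regular 24-gon of circumradius 3.747 (√(r²−h²) with h=1.4 from center); Combining (union): only the r=4 sphere at (4, 16) is present, so the union is just that shape — 1 connected region; the cylinder at (3.5, -0.5): section is a regular 24-gon, circumradius r=7.5; Subtracting the remaining from the first: starting from the result so far, the r=7.5 cylinder at (3.5, -0.5) misses the remaining region (no effect) — 1 connected region; (rotated 65° about Z; rotation is an isometry so areas/perimeters/island counts are preserved). Overall, the cross-section is a single solid region. Undo the 65° rotation: the query point maps to (2.579, 19.077) in the un-rotated model frame. The nearest boundary edge runs (2.13, 19.24)→(3.03, 19.62); distance from the point to it = 0.33 mm. The point is inside the cross-section, 0.33 mm from the nearest boundary — within the 0.8 mm shell band (2 × 0.4).

shell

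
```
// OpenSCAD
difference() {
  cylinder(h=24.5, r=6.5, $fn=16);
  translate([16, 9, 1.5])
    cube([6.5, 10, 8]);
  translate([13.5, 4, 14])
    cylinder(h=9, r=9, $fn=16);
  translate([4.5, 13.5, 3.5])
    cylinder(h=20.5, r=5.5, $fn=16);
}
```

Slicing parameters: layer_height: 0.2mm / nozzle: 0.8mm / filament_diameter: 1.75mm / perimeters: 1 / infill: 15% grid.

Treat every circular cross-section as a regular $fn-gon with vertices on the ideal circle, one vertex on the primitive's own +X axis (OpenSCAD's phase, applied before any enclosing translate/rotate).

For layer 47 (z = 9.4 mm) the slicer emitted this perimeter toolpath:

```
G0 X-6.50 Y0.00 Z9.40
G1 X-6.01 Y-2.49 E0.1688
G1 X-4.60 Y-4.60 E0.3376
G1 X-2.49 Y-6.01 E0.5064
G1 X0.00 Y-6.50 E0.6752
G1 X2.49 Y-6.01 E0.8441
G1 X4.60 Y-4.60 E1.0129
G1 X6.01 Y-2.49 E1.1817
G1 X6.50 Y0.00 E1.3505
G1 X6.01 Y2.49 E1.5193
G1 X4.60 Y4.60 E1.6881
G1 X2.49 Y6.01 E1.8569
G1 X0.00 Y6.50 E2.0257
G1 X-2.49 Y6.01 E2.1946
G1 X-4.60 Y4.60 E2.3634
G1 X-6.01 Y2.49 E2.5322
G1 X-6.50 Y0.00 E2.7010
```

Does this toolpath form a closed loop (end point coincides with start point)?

yes

Start point (G0): (-6.50, 0.00). End point (last G1): the path returns to the start — closed.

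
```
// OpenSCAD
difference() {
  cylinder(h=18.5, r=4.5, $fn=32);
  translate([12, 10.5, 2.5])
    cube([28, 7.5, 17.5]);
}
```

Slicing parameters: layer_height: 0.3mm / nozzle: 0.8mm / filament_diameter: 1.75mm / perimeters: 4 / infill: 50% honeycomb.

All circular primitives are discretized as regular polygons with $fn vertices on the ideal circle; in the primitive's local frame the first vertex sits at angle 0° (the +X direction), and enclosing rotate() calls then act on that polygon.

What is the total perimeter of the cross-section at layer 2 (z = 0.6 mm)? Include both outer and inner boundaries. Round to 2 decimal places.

28.23 mm

At z = 0.6 mm: the r=4.5 cylinder gives a regular 32-gon of circumradius 4.5 (constant along its height) (perimeter = 2·32·4.500·sin(180°/32) = 28.23 mm); the cube at (12, 10.5) is absent (z outside [2.5, 20]); Subtracting the remaining from the first: none of the subtracted shapes is present at this height, so the r=4.5 cylinder is unchanged — boundary = 28.23 mm. Overall, the cross-section is a single solid region. Total boundary length (outer) = 28.23 mm.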